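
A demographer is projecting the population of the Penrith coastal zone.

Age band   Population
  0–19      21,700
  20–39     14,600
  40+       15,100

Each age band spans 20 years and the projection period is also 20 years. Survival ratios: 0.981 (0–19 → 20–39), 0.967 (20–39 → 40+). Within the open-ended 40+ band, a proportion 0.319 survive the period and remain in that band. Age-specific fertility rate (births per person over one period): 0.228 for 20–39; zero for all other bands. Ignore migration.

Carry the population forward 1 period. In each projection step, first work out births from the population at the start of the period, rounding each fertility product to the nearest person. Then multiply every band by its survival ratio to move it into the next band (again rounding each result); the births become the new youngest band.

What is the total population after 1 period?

Call the bands 1 to 3, youngest first.
Period 1.
Births: 14600 * 0.228 = 3329
Band 2: 21700 * 0.981 = 21288
Band 3: 14600 * 0.967 + 15100 * 0.319 = 14118 + 4817 = 18935
Giving 3329 / 21288 / 18935.
Total after period 1: 3329 + 21288 + 18935 = 43552

43552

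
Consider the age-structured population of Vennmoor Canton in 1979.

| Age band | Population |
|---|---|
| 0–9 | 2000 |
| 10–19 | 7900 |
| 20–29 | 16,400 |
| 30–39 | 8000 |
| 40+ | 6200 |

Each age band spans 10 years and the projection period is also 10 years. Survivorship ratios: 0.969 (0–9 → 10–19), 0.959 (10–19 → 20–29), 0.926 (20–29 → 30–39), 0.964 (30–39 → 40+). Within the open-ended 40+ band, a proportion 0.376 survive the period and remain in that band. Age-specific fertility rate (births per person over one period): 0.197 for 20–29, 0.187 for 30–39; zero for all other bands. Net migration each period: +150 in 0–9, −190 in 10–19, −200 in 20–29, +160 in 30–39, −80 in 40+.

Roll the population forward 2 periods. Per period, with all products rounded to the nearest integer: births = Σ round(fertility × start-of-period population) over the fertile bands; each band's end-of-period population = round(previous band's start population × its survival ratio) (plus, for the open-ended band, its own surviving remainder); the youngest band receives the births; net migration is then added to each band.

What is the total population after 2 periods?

After projecting period 1:
Births: 16400 * 0.197 = 3231  |  8000 * 0.187 = 1496 → 4727
10–19: 2000 * 0.969 = 1938
20–29: 7900 * 0.959 = 7576
30–39: 16400 * 0.926 = 15186
40+: 8000 * 0.964 + 6200 * 0.376 = 7712 + 2331 = 10043
Net migration: 0–9 + 150 → 4877; 10–19 − 190 → 1748; 20–29 − 200 → 7376; 30–39 + 160 → 15346; 40+ − 80 → 9963
Giving 4877 / 1748 / 7376 / 15346 / 9963.
After projecting period 2:
Births: 7376 * 0.197 = 1453  |  15346 * 0.187 = 2870 → 4323
10–19: 4877 * 0.969 = 4726
20–29: 1748 * 0.959 = 1676
30–39: 7376 * 0.926 = 6830
40+: 15346 * 0.964 + 9963 * 0.376 = 14794 + 3746 = 18540
Net migration: 0–9 + 150 → 4473; 10–19 − 190 → 4536; 20–29 − 200 → 1476; 30–39 + 160 → 6990; 40+ − 80 → 18460
Giving 4473 / 4536 / 1476 / 6990 / 18460.
Total after period 2: 4473 + 4536 + 1476 + 6990 + 18460 = 35935

35935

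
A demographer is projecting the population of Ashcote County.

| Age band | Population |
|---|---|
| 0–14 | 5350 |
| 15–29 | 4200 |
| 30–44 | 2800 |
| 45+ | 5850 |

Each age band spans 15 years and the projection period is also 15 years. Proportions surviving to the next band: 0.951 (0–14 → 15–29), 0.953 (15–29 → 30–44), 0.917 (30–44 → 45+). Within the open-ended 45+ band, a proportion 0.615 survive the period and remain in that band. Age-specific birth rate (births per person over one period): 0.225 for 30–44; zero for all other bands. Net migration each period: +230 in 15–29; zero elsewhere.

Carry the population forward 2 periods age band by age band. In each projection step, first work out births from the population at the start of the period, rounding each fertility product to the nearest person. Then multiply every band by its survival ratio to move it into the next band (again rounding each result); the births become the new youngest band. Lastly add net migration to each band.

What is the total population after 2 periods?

[period 1]
Births: 2800 × 0.225 = 630
15–29: 5350 × 0.951 = 5088
30–44: 4200 × 0.953 = 4003
45+: 2800 × 0.917 + 5850 × 0.615 = 2568 + 3598 = 6166
Net migration: 15–29 + 230 → 5318
→ [630, 5318, 4003, 6166]
[period 2]
Births: 4003 × 0.225 = 901
15–29: 630 × 0.951 = 599
30–44: 5318 × 0.953 = 5068
45+: 4003 × 0.917 + 6166 × 0.615 = 3671 + 3792 = 7463
Net migration: 15–29 + 230 → 829
→ [901, 829, 5068, 7463]
Total after period 2: 901 + 829 + 5068 + 7463 = 14261

14261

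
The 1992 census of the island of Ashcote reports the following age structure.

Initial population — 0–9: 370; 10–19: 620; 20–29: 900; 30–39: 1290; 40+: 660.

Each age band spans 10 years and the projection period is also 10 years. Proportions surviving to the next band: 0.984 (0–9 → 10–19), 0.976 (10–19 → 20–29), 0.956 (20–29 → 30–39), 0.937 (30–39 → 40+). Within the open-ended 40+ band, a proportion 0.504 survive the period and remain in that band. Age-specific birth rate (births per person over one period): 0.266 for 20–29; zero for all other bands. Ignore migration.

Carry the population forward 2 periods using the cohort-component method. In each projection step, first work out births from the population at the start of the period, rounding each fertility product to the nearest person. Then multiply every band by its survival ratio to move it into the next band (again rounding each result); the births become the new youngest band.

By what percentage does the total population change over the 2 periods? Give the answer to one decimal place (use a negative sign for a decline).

-24.2

Call the bands 1 to 5, youngest first.
Period 1.
Births: 900 * 0.266 = 239
Band 2: 370 * 0.984 = 364
Band 3: 620 * 0.976 = 605
Band 4: 900 * 0.956 = 860
Band 5: 1290 * 0.937 + 660 * 0.504 = 1209 + 333 = 1542
→ [239, 364, 605, 860, 1542]
Period 2.
Births: 605 * 0.266 = 161
Band 2: 239 * 0.984 = 235
Band 3: 364 * 0.976 = 355
Band 4: 605 * 0.956 = 578
Band 5: 860 * 0.937 + 1542 * 0.504 = 806 + 777 = 1583
→ [161, 235, 355, 578, 1583]
Total: 3840 → 2912; change = -928; percentage change = -24.2%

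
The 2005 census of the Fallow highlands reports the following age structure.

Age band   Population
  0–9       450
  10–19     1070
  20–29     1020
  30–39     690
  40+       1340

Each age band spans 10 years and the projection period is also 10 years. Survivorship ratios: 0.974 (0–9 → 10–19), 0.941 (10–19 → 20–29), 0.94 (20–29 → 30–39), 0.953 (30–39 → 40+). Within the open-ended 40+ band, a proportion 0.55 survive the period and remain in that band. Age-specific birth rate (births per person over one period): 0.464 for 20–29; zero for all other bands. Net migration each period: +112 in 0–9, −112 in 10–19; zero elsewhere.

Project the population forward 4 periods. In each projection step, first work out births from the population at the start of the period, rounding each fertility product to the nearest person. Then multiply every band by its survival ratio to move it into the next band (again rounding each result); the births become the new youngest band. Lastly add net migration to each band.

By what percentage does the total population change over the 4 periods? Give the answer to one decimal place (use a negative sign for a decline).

-44.0

Let group 1 be 0–9 through group 5 = 40+.
— Period 1 —
Births: 1020 × 0.464 = 473
Group 2: 450 × 0.974 = 438
Group 3: 1070 × 0.941 = 1007
Group 4: 1020 × 0.94 = 959
Group 5: 690 × 0.953 + 1340 × 0.55 = 658 + 737 = 1395
Net migration: Group 1 + 112 → 585; Group 2 − 112 → 326
Population now: 0–9=585, 10–19=326, 20–29=1007, 30–39=959, 40+=1395
— Period 2 —
Births: 1007 × 0.464 = 467
Group 2: 585 × 0.974 = 570
Group 3: 326 × 0.941 = 307
Group 4: 1007 × 0.94 = 947
Group 5: 959 × 0.953 + 1395 × 0.55 = 914 + 767 = 1681
Net migration: Group 1 + 112 → 579; Group 2 − 112 → 458
Population now: 0–9=579, 10–19=458, 20–29=307, 30–39=947, 40+=1681
— Period 3 —
Births: 307 × 0.464 = 142
Group 2: 579 × 0.974 = 564
Group 3: 458 × 0.941 = 431
Group 4: 307 × 0.94 = 289
Group 5: 947 × 0.953 + 1681 × 0.55 = 902 + 925 = 1827
Net migration: Group 1 + 112 → 254; Group 2 − 112 → 452
Population now: 0–9=254, 10–19=452, 20–29=431, 30–39=289, 40+=1827
— Period 4 —
Births: 431 × 0.464 = 200
Group 2: 254 × 0.974 = 247
Group 3: 452 × 0.941 = 425
Group 4: 431 × 0.94 = 405
Group 5: 289 × 0.953 + 1827 × 0.55 = 275 + 1005 = 1280
Net migration: Group 1 + 112 → 312; Group 2 − 112 → 135
Population now: 0–9=312, 10–19=135, 20–29=425, 30–39=405, 40+=1280
Total: 4570 → 2557; change = -2013; percentage change = -44.0%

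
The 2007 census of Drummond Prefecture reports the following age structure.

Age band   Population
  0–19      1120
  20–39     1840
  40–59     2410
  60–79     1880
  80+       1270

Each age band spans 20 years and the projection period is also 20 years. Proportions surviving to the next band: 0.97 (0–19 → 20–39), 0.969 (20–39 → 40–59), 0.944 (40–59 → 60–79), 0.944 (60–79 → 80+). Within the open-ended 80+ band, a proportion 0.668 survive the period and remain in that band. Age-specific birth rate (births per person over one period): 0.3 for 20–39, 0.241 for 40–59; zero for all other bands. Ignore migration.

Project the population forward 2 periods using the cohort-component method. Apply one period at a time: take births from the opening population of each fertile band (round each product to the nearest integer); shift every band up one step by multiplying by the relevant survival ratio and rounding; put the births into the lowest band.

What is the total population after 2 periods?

8490

Numbering the groups 1..5 from youngest to oldest:
After projecting period 1:
Births: 1840 * 0.3 = 552 ; 2410 * 0.241 = 581 → 1133
Group 2: 1120 * 0.97 = 1086
Group 3: 1840 * 0.969 = 1783
Group 4: 2410 * 0.944 = 2275
Group 5: 1880 * 0.944 + 1270 * 0.668 = 1775 + 848 = 2623
→ [1133, 1086, 1783, 2275, 2623]
After projecting period 2:
Births: 1086 * 0.3 = 326 ; 1783 * 0.241 = 430 → 756
Group 2: 1133 * 0.97 = 1099
Group 3: 1086 * 0.969 = 1052
Group 4: 1783 * 0.944 = 1683
Group 5: 2275 * 0.944 + 2623 * 0.668 = 2148 + 1752 = 3900
→ [756, 1099, 1052, 1683, 3900]
Total after period 2: 756 + 1099 + 1052 + 1683 + 3900 = 8490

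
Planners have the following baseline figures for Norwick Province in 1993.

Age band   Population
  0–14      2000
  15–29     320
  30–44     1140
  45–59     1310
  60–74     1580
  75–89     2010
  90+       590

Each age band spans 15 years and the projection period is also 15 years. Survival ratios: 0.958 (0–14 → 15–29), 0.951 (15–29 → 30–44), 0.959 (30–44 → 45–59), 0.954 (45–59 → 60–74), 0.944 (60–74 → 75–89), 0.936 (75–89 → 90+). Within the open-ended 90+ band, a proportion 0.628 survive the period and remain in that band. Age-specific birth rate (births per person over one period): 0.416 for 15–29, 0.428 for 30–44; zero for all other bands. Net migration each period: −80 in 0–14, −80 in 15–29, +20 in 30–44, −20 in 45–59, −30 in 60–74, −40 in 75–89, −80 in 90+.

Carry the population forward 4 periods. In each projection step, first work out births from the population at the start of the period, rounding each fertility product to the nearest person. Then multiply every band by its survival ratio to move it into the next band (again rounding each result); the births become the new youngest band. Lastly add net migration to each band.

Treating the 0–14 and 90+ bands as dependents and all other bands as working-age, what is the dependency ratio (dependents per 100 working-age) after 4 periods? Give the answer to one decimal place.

— Period 1 —
Births: 320 × 0.416 = 133, 1140 × 0.428 = 488 → 621
15–29: 2000 × 0.958 = 1916
30–44: 320 × 0.951 = 304
45–59: 1140 × 0.959 = 1093
60–74: 1310 × 0.954 = 1250
75–89: 1580 × 0.944 = 1492
90+: 2010 × 0.936 + 590 × 0.628 = 1881 + 371 = 2252
Net migration: 0–14 − 80 → 541; 15–29 − 80 → 1836; 30–44 + 20 → 324; 45–59 − 20 → 1073; 60–74 − 30 → 1220; 75–89 − 40 → 1452; 90+ − 80 → 2172
→ [541, 1836, 324, 1073, 1220, 1452, 2172]
— Period 2 —
Births: 1836 × 0.416 = 764, 324 × 0.428 = 139 → 903
15–29: 541 × 0.958 = 518
30–44: 1836 × 0.951 = 1746
45–59: 324 × 0.959 = 311
60–74: 1073 × 0.954 = 1024
75–89: 1220 × 0.944 = 1152
90+: 1452 × 0.936 + 2172 × 0.628 = 1359 + 1364 = 2723
Net migration: 0–14 − 80 → 823; 15–29 − 80 → 438; 30–44 + 20 → 1766; 45–59 − 20 → 291; 60–74 − 30 → 994; 75–89 − 40 → 1112; 90+ − 80 → 2643
→ [823, 438, 1766, 291, 994, 1112, 2643]
— Period 3 —
Births: 438 × 0.416 = 182, 1766 × 0.428 = 756 → 938
15–29: 823 × 0.958 = 788
30–44: 438 × 0.951 = 417
45–59: 1766 × 0.959 = 1694
60–74: 291 × 0.954 = 278
75–89: 994 × 0.944 = 938
90+: 1112 × 0.936 + 2643 × 0.628 = 1041 + 1660 = 2701
Net migration: 0–14 − 80 → 858; 15–29 − 80 → 708; 30–44 + 20 → 437; 45–59 − 20 → 1674; 60–74 − 30 → 248; 75–89 − 40 → 898; 90+ − 80 → 2621
→ [858, 708, 437, 1674, 248, 898, 2621]
— Period 4 —
Births: 708 × 0.416 = 295, 437 × 0.428 = 187 → 482
15–29: 858 × 0.958 = 822
30–44: 708 × 0.951 = 673
45–59: 437 × 0.959 = 419
60–74: 1674 × 0.954 = 1597
75–89: 248 × 0.944 = 234
90+: 898 × 0.936 + 2621 × 0.628 = 841 + 1646 = 2487
Net migration: 0–14 − 80 → 402; 15–29 − 80 → 742; 30–44 + 20 → 693; 45–59 − 20 → 399; 60–74 − 30 → 1567; 75–89 − 40 → 194; 90+ − 80 → 2407
→ [402, 742, 693, 399, 1567, 194, 2407]
Dependents (band 0–14 + band 90+) = 402 + 2407 = 2809; working-age = 3595; ratio = 2809/3595 × 100 = 78.1

78.1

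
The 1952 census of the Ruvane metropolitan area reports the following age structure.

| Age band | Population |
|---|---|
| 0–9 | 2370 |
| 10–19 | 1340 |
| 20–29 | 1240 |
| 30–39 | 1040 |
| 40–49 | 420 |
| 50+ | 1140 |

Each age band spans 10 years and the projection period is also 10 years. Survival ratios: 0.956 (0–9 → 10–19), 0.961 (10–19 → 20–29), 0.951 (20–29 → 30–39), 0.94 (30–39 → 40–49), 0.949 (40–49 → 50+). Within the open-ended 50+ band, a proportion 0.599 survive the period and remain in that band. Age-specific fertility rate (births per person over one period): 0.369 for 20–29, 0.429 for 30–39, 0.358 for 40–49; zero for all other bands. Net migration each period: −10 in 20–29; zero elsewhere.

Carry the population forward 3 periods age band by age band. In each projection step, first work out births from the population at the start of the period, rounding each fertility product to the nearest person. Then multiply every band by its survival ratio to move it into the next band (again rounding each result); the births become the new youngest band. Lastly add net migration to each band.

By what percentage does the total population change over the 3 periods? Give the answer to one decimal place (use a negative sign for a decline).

21.1

Period 1:
Births: 1240 * 0.369 = 458  |  1040 * 0.429 = 446  |  420 * 0.358 = 150 → total 1054
10–19: 2370 * 0.956 = 2266
20–29: 1340 * 0.961 = 1288
30–39: 1240 * 0.951 = 1179
40–49: 1040 * 0.94 = 978
50+: 420 * 0.949 + 1140 * 0.599 = 399 + 683 = 1082
Net migration: 20–29 − 10 → 1278
→ [1054, 2266, 1278, 1179, 978, 1082]
Period 2:
Births: 1278 * 0.369 = 472  |  1179 * 0.429 = 506  |  978 * 0.358 = 350 → total 1328
10–19: 1054 * 0.956 = 1008
20–29: 2266 * 0.961 = 2178
30–39: 1278 * 0.951 = 1215
40–49: 1179 * 0.94 = 1108
50+: 978 * 0.949 + 1082 * 0.599 = 928 + 648 = 1576
Net migration: 20–29 − 10 → 2168
→ [1328, 1008, 2168, 1215, 1108, 1576]
Period 3:
Births: 2168 * 0.369 = 800  |  1215 * 0.429 = 521  |  1108 * 0.358 = 397 → total 1718
10–19: 1328 * 0.956 = 1270
20–29: 1008 * 0.961 = 969
30–39: 2168 * 0.951 = 2062
40–49: 1215 * 0.94 = 1142
50+: 1108 * 0.949 + 1576 * 0.599 = 1051 + 944 = 1995
Net migration: 20–29 − 10 → 959
→ [1718, 1270, 959, 2062, 1142, 1995]
Total: 7550 → 9146; change = 1596; percentage change = 21.1%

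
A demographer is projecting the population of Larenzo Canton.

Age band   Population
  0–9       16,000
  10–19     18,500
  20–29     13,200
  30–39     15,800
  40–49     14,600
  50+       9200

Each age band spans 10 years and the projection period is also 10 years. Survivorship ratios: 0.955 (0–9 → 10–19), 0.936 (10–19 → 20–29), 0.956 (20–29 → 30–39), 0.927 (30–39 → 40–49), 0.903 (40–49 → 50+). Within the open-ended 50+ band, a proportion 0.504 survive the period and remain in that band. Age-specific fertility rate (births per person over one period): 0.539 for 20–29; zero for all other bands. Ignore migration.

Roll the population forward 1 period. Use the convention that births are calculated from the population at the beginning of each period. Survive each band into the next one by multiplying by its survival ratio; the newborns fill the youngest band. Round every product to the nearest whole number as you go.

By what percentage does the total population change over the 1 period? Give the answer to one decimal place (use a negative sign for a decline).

-2.9

(Bands numbered youngest = 1 to oldest = 6.)
Period 1.
Births: 13200 × 0.539 = 7115
Band 2: 16000 × 0.955 = 15280
Band 3: 18500 × 0.936 = 17316
Band 4: 13200 × 0.956 = 12619
Band 5: 15800 × 0.927 = 14647
Band 6: 14600 × 0.903 + 9200 × 0.504 = 13184 + 4637 = 17821
Giving 7115 / 15280 / 17316 / 12619 / 14647 / 17821.
Total: 87300 → 84798; change = -2502; percentage change = -2.9%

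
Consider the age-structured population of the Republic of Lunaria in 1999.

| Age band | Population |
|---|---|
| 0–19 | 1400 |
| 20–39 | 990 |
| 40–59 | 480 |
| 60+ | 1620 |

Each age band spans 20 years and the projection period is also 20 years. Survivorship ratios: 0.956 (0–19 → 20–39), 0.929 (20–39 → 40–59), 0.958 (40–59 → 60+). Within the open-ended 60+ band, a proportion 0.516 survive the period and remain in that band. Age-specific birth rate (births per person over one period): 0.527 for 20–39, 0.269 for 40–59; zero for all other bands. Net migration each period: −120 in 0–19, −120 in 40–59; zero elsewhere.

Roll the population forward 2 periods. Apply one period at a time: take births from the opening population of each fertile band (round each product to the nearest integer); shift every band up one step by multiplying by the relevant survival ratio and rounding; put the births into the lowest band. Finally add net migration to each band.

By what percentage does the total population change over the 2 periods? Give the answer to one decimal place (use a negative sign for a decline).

-13.9

Let group 1 be 0–19 through group 4 = 60+.
[period 1]
Births: 990 * 0.527 = 522, 480 * 0.269 = 129 → 651
Group 2: 1400 * 0.956 = 1338
Group 3: 990 * 0.929 = 920
Group 4: 480 * 0.958 + 1620 * 0.516 = 460 + 836 = 1296
Net migration: Group 1 − 120 → 531; Group 3 − 120 → 800
Population now: 0–19=531, 20–39=1338, 40–59=800, 60+=1296
[period 2]
Births: 1338 * 0.527 = 705, 800 * 0.269 = 215 → 920
Group 2: 531 * 0.956 = 508
Group 3: 1338 * 0.929 = 1243
Group 4: 800 * 0.958 + 1296 * 0.516 = 766 + 669 = 1435
Net migration: Group 1 − 120 → 800; Group 3 − 120 → 1123
Population now: 0–19=800, 20–39=508, 40–59=1123, 60+=1435
Total: 4490 → 3866; change = -624; percentage change = -13.9%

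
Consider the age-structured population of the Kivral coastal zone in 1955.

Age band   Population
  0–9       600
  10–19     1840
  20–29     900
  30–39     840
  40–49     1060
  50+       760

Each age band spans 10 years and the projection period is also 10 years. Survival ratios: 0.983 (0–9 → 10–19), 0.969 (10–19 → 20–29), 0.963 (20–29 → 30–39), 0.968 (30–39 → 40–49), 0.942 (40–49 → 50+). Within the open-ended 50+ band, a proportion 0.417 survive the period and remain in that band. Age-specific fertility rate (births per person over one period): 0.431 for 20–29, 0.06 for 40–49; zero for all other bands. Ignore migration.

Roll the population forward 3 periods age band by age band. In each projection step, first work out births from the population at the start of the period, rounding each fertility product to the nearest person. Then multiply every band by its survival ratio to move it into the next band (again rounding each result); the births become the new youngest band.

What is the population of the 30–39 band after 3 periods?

After projecting period 1:
Births: 900 × 0.431 = 388 ; 1060 × 0.06 = 64 → total 452
10–19: 600 × 0.983 = 590
20–29: 1840 × 0.969 = 1783
30–39: 900 × 0.963 = 867
40–49: 840 × 0.968 = 813
50+: 1060 × 0.942 + 760 × 0.417 = 999 + 317 = 1316
Population now: 0–9=452, 10–19=590, 20–29=1783, 30–39=867, 40–49=813, 50+=1316
After projecting period 2:
Births: 1783 × 0.431 = 768 ; 813 × 0.06 = 49 → total 817
10–19: 452 × 0.983 = 444
20–29: 590 × 0.969 = 572
30–39: 1783 × 0.963 = 1717
40–49: 867 × 0.968 = 839
50+: 813 × 0.942 + 1316 × 0.417 = 766 + 549 = 1315
Population now: 0–9=817, 10–19=444, 20–29=572, 30–39=1717, 40–49=839, 50+=1315
After projecting period 3:
Births: 572 × 0.431 = 247 ; 839 × 0.06 = 50 → total 297
10–19: 817 × 0.983 = 803
20–29: 444 × 0.969 = 430
30–39: 572 × 0.963 = 551
40–49: 1717 × 0.968 = 1662
50+: 839 × 0.942 + 1315 × 0.417 = 790 + 548 = 1338
Population now: 0–9=297, 10–19=803, 20–29=430, 30–39=551, 40–49=1662, 50+=1338

551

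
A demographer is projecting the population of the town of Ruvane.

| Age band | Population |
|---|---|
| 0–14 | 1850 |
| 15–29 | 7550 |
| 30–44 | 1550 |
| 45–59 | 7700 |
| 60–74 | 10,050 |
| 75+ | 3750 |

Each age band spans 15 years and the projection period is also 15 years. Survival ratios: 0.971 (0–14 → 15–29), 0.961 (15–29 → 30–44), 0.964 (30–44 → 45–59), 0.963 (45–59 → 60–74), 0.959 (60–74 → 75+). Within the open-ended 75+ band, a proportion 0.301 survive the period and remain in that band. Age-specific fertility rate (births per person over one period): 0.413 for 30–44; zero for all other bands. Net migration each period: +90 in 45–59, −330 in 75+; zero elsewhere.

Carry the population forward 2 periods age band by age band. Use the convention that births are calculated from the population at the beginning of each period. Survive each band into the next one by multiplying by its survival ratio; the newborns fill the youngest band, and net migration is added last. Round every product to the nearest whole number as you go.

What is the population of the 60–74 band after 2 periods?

1525

Period 1:
Births: 1550 * 0.413 = 640
15–29: 1850 * 0.971 = 1796
30–44: 7550 * 0.961 = 7256
45–59: 1550 * 0.964 = 1494
60–74: 7700 * 0.963 = 7415
75+: 10050 * 0.959 + 3750 * 0.301 = 9638 + 1129 = 10767
Net migration: 45–59 + 90 → 1584; 75+ − 330 → 10437
End of period: [640, 1796, 7256, 1584, 7415, 10437]
Period 2:
Births: 7256 * 0.413 = 2997
15–29: 640 * 0.971 = 621
30–44: 1796 * 0.961 = 1726
45–59: 7256 * 0.964 = 6995
60–74: 1584 * 0.963 = 1525
75+: 7415 * 0.959 + 10437 * 0.301 = 7111 + 3142 = 10253
Net migration: 45–59 + 90 → 7085; 75+ − 330 → 9923
End of period: [2997, 621, 1726, 7085, 1525, 9923]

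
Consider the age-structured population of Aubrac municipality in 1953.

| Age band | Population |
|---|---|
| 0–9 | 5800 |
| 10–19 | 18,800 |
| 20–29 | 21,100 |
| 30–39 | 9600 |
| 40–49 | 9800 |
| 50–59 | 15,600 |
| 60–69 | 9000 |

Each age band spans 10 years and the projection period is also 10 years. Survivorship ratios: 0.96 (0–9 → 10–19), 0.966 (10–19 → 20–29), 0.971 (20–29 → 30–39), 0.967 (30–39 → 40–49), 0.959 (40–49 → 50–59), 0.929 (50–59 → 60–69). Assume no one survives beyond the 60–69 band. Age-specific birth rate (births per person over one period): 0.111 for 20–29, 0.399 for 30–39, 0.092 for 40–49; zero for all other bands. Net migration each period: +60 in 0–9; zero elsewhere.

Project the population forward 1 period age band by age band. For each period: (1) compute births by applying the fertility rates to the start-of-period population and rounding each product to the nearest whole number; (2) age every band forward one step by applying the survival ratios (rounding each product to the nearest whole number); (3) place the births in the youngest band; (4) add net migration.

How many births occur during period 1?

7074

Period 1:
Births: 21100 × 0.111 = 2342, 9600 × 0.399 = 3830, 9800 × 0.092 = 902 → 7074
10–19: 5800 × 0.96 = 5568
20–29: 18800 × 0.966 = 18161
30–39: 21100 × 0.971 = 20488
40–49: 9600 × 0.967 = 9283
50–59: 9800 × 0.959 = 9398
60–69: 15600 × 0.929 = 14492
Net migration: 0–9 + 60 → 7134
Population now: 0–9=7134, 10–19=5568, 20–29=18161, 30–39=20488, 40–49=9283, 50–59=9398, 60–69=14492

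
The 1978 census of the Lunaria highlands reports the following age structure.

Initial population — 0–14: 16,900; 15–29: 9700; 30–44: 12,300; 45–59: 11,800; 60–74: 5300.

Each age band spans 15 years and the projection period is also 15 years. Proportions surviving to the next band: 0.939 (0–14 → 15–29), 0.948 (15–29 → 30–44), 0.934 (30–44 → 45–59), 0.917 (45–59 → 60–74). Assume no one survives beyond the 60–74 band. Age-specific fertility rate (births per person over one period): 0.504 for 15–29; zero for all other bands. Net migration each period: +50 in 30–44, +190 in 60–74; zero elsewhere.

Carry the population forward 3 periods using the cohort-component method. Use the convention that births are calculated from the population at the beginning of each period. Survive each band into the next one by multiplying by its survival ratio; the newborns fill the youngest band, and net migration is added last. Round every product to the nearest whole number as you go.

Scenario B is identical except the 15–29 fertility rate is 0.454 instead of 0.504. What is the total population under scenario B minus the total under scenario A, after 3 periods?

Let band 1 be 0–14 through band 5 = 60–74.
Period 1:
Births: 9700 × 0.504 = 4889
Band 2: 16900 × 0.939 = 15869
Band 3: 9700 × 0.948 = 9196
Band 4: 12300 × 0.934 = 11488
Band 5: 11800 × 0.917 = 10821
Net migration: Band 3 + 50 → 9246; Band 5 + 190 → 11011
Population now: 0–14=4889, 15–29=15869, 30–44=9246, 45–59=11488, 60–74=11011
Period 2:
Births: 15869 × 0.504 = 7998
Band 2: 4889 × 0.939 = 4591
Band 3: 15869 × 0.948 = 15044
Band 4: 9246 × 0.934 = 8636
Band 5: 11488 × 0.917 = 10534
Net migration: Band 3 + 50 → 15094; Band 5 + 190 → 10724
Population now: 0–14=7998, 15–29=4591, 30–44=15094, 45–59=8636, 60–74=10724
Period 3:
Births: 4591 × 0.504 = 2314
Band 2: 7998 × 0.939 = 7510
Band 3: 4591 × 0.948 = 4352
Band 4: 15094 × 0.934 = 14098
Band 5: 8636 × 0.917 = 7919
Net migration: Band 3 + 50 → 4402; Band 5 + 190 → 8109
Population now: 0–14=2314, 15–29=7510, 30–44=4402, 45–59=14098, 60–74=8109
Scenario A total after 3 periods: 36433
Scenario B projection —
Period 1:
Births: 9700 × 0.454 = 4404
Band 2: 16900 × 0.939 = 15869
Band 3: 9700 × 0.948 = 9196
Band 4: 12300 × 0.934 = 11488
Band 5: 11800 × 0.917 = 10821
Net migration: Band 3 + 50 → 9246; Band 5 + 190 → 11011
Population now: 0–14=4404, 15–29=15869, 30–44=9246, 45–59=11488, 60–74=11011
Period 2:
Births: 15869 × 0.454 = 7205
Band 2: 4404 × 0.939 = 4135
Band 3: 15869 × 0.948 = 15044
Band 4: 9246 × 0.934 = 8636
Band 5: 11488 × 0.917 = 10534
Net migration: Band 3 + 50 → 15094; Band 5 + 190 → 10724
Population now: 0–14=7205, 15–29=4135, 30–44=15094, 45–59=8636, 60–74=10724
Period 3:
Births: 4135 × 0.454 = 1877
Band 2: 7205 × 0.939 = 6765
Band 3: 4135 × 0.948 = 3920
Band 4: 15094 × 0.934 = 14098
Band 5: 8636 × 0.917 = 7919
Net migration: Band 3 + 50 → 3970; Band 5 + 190 → 8109
Population now: 0–14=1877, 15–29=6765, 30–44=3970, 45–59=14098, 60–74=8109
Scenario B total after 3 periods: 34819
Difference B − A = 34819 − 36433 = -1614

-1614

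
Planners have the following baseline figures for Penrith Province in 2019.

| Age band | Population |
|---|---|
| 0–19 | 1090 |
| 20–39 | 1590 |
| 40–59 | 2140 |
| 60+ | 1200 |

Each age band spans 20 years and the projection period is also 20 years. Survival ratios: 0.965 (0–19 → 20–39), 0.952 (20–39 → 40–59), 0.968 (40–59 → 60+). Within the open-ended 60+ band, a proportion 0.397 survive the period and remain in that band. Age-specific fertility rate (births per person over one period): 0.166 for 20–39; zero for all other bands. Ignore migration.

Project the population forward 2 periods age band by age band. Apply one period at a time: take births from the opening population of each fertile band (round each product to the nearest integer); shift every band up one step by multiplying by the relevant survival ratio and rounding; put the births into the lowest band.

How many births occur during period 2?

175

(Groups numbered youngest = 1 to oldest = 4.)
Period 1:
Births: 1590 × 0.166 = 264
Group 2: 1090 × 0.965 = 1052
Group 3: 1590 × 0.952 = 1514
Group 4: 2140 × 0.968 + 1200 × 0.397 = 2072 + 476 = 2548
Giving 264 / 1052 / 1514 / 2548.
Period 2:
Births: 1052 × 0.166 = 175
Group 2: 264 × 0.965 = 255
Group 3: 1052 × 0.952 = 1002
Group 4: 1514 × 0.968 + 2548 × 0.397 = 1466 + 1012 = 2478
Giving 175 / 255 / 1002 / 2478.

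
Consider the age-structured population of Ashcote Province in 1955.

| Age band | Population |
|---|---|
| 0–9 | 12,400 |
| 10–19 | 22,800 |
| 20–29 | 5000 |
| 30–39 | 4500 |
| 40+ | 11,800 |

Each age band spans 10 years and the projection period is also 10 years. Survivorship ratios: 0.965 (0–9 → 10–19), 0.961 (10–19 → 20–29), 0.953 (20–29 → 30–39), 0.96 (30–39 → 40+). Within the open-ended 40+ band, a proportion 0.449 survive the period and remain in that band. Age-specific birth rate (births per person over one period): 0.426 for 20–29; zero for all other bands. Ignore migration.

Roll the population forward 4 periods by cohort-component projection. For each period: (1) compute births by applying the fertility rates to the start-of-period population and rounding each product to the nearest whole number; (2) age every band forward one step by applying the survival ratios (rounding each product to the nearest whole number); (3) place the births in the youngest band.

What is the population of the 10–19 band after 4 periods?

— Period 1 —
Births: 5000 × 0.426 = 2130
10–19: 12400 × 0.965 = 11966
20–29: 22800 × 0.961 = 21911
30–39: 5000 × 0.953 = 4765
40+: 4500 × 0.96 + 11800 × 0.449 = 4320 + 5298 = 9618
→ [2130, 11966, 21911, 4765, 9618]
— Period 2 —
Births: 21911 × 0.426 = 9334
10–19: 2130 × 0.965 = 2055
20–29: 11966 × 0.961 = 11499
30–39: 21911 × 0.953 = 20881
40+: 4765 × 0.96 + 9618 × 0.449 = 4574 + 4318 = 8892
→ [9334, 2055, 11499, 20881, 8892]
— Period 3 —
Births: 11499 × 0.426 = 4899
10–19: 9334 × 0.965 = 9007
20–29: 2055 × 0.961 = 1975
30–39: 11499 × 0.953 = 10959
40+: 20881 × 0.96 + 8892 × 0.449 = 20046 + 3993 = 24039
→ [4899, 9007, 1975, 10959, 24039]
— Period 4 —
Births: 1975 × 0.426 = 841
10–19: 4899 × 0.965 = 4728
20–29: 9007 × 0.961 = 8656
30–39: 1975 × 0.953 = 1882
40+: 10959 × 0.96 + 24039 × 0.449 = 10521 + 10794 = 21315
→ [841, 4728, 8656, 1882, 21315]

4728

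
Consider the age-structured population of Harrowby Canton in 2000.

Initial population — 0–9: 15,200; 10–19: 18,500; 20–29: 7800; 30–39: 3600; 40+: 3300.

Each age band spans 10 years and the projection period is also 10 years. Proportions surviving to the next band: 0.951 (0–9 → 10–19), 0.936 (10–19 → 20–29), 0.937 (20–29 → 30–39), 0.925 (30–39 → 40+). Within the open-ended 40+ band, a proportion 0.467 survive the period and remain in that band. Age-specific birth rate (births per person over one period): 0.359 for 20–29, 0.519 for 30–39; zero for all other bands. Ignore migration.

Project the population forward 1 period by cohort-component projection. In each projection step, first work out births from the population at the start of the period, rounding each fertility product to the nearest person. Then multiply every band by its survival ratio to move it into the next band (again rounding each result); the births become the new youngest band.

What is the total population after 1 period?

48619

Period 1.
Births: 7800 * 0.359 = 2800 ; 3600 * 0.519 = 1868 → 4668
10–19: 15200 * 0.951 = 14455
20–29: 18500 * 0.936 = 17316
30–39: 7800 * 0.937 = 7309
40+: 3600 * 0.925 + 3300 * 0.467 = 3330 + 1541 = 4871
Population now: 0–9=4668, 10–19=14455, 20–29=17316, 30–39=7309, 40+=4871
Total after period 1: 4668 + 14455 + 17316 + 7309 + 4871 = 48619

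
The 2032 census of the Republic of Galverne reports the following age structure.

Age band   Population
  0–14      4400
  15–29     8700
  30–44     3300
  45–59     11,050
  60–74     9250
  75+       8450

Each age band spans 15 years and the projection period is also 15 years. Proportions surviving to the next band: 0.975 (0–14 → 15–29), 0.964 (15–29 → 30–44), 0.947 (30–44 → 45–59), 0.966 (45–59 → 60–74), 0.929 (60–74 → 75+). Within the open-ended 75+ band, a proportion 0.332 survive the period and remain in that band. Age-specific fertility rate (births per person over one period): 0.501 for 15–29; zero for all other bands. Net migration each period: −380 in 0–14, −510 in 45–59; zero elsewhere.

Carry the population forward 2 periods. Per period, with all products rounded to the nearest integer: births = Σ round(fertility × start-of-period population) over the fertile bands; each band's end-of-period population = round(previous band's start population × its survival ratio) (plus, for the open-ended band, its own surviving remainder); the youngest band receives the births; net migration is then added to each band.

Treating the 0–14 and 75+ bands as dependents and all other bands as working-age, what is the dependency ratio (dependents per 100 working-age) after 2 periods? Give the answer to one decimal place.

Call the bands 1 to 6, youngest first.
— Period 1 —
Births: 8700 × 0.501 = 4359
Band 2: 4400 × 0.975 = 4290
Band 3: 8700 × 0.964 = 8387
Band 4: 3300 × 0.947 = 3125
Band 5: 11050 × 0.966 = 10674
Band 6: 9250 × 0.929 + 8450 × 0.332 = 8593 + 2805 = 11398
Net migration: Band 1 − 380 → 3979; Band 4 − 510 → 2615
End of period: [3979, 4290, 8387, 2615, 10674, 11398]
— Period 2 —
Births: 4290 × 0.501 = 2149
Band 2: 3979 × 0.975 = 3880
Band 3: 4290 × 0.964 = 4136
Band 4: 8387 × 0.947 = 7942
Band 5: 2615 × 0.966 = 2526
Band 6: 10674 × 0.929 + 11398 × 0.332 = 9916 + 3784 = 13700
Net migration: Band 1 − 380 → 1769; Band 4 − 510 → 7432
End of period: [1769, 3880, 4136, 7432, 2526, 13700]
Dependents (band 0–14 + band 75+) = 1769 + 13700 = 15469; working-age = 17974; ratio = 15469/17974 × 100 = 86.1

86.1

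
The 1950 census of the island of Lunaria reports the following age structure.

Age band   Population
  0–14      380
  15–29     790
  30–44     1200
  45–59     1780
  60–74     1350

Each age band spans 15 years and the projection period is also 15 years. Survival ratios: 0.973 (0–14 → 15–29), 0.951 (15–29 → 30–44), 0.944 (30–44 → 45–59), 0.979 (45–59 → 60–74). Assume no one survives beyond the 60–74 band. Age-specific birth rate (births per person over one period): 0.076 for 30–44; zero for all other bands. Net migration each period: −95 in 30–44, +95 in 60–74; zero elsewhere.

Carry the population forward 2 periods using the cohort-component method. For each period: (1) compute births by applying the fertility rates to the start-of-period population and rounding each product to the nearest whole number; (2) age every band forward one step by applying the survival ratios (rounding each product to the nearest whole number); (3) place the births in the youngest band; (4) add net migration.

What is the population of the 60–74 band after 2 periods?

— Period 1 —
Births: 1200 × 0.076 = 91
15–29: 380 × 0.973 = 370
30–44: 790 × 0.951 = 751
45–59: 1200 × 0.944 = 1133
60–74: 1780 × 0.979 = 1743
Net migration: 30–44 − 95 → 656; 60–74 + 95 → 1838
End of period: [91, 370, 656, 1133, 1838]
— Period 2 —
Births: 656 × 0.076 = 50
15–29: 91 × 0.973 = 89
30–44: 370 × 0.951 = 352
45–59: 656 × 0.944 = 619
60–74: 1133 × 0.979 = 1109
Net migration: 30–44 − 95 → 257; 60–74 + 95 → 1204
End of period: [50, 89, 257, 619, 1204]

1204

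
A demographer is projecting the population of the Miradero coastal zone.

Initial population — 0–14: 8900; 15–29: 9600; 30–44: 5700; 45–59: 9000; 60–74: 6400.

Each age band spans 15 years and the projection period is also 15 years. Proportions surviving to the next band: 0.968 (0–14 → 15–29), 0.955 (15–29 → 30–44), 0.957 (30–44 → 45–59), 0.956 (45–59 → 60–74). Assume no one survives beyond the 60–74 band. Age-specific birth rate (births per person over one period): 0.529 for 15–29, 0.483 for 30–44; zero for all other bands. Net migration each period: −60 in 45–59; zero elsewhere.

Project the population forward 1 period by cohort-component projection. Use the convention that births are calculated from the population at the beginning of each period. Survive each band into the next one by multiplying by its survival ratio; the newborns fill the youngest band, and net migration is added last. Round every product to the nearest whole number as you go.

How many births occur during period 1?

7831

(Groups numbered youngest = 1 to oldest = 5.)
[period 1]
Births: 9600 × 0.529 = 5078, 5700 × 0.483 = 2753 ⇒ total 7831
Group 2: 8900 × 0.968 = 8615
Group 3: 9600 × 0.955 = 9168
Group 4: 5700 × 0.957 = 5455
Group 5: 9000 × 0.956 = 8604
Net migration: Group 4 − 60 → 5395
Giving 7831 / 8615 / 9168 / 5395 / 8604.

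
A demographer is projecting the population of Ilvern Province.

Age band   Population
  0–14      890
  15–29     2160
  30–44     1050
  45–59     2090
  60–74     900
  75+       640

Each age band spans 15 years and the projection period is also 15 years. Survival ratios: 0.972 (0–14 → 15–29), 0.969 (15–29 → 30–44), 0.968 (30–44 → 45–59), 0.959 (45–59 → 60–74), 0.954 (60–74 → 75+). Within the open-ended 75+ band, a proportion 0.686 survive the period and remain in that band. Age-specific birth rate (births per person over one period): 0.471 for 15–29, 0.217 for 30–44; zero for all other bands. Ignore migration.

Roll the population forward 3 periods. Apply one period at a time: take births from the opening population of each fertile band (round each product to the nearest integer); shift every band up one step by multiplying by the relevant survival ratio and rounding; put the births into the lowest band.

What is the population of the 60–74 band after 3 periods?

1943

[period 1]
Births: 2160 * 0.471 = 1017, 1050 * 0.217 = 228 → total 1245
15–29: 890 * 0.972 = 865
30–44: 2160 * 0.969 = 2093
45–59: 1050 * 0.968 = 1016
60–74: 2090 * 0.959 = 2004
75+: 900 * 0.954 + 640 * 0.686 = 859 + 439 = 1298
End of period: [1245, 865, 2093, 1016, 2004, 1298]
[period 2]
Births: 865 * 0.471 = 407, 2093 * 0.217 = 454 → total 861
15–29: 1245 * 0.972 = 1210
30–44: 865 * 0.969 = 838
45–59: 2093 * 0.968 = 2026
60–74: 1016 * 0.959 = 974
75+: 2004 * 0.954 + 1298 * 0.686 = 1912 + 890 = 2802
End of period: [861, 1210, 838, 2026, 974, 2802]
[period 3]
Births: 1210 * 0.471 = 570, 838 * 0.217 = 182 → total 752
15–29: 861 * 0.972 = 837
30–44: 1210 * 0.969 = 1172
45–59: 838 * 0.968 = 811
60–74: 2026 * 0.959 = 1943
75+: 974 * 0.954 + 2802 * 0.686 = 929 + 1922 = 2851
End of period: [752, 837, 1172, 811, 1943, 2851]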